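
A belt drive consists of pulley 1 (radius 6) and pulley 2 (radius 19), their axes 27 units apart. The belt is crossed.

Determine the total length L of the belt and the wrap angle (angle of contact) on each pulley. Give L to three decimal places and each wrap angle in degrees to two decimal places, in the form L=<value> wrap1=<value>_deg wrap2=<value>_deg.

crossed belt: β = asin((r1+r2)/C) = asin(25/27) = 67.8084°
wrap1 = wrap2 = π + 2β = 315.6168°
tangent length = C·cosβ = 10.1980
L = (r1+r2)·wrap + 2·C·cosβ = 25·5.5086 + 2·10.1980 = 158.1099

L=158.110 wrap1=315.62_deg wrap2=315.62_deg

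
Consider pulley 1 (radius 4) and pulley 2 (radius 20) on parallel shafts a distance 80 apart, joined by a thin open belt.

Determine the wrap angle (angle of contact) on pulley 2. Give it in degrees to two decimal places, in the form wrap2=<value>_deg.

open belt: β = asin((r2−r1)/C) = asin(16/80) = 11.5370°
wrap1 = π − 2β = 156.9261°
wrap2 = π + 2β = 203.0739°

wrap2=203.07_deg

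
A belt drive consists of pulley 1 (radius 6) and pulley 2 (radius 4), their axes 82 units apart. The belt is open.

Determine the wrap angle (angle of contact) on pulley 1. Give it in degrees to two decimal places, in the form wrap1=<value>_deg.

open belt: β = asin((r2−r1)/C) = asin(-2/82) = -1.3976°
wrap1 = π − 2β = 182.7952°
wrap2 = π + 2β = 177.2048°

wrap1=182.80_deg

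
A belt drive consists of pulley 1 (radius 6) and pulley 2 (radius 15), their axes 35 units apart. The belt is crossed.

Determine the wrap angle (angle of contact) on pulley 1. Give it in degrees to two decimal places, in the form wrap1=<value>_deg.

wrap1=253.74_deg

crossed belt: β = asin((r1+r2)/C) = asin(21/35) = 36.8699°
wrap1 = wrap2 = π + 2β = 253.7398°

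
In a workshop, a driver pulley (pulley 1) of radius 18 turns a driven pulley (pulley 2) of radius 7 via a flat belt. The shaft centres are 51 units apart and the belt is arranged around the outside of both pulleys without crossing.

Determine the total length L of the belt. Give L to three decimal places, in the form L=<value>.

L=182.922

open belt: β = asin((r2−r1)/C) = asin(-11/51) = -12.4558°
wrap1 = π − 2β = 204.9116°
wrap2 = π + 2β = 155.0884°
tangent length = C·cosβ = 49.7996
L = r1·wrap1 + r2·wrap2 + 2·C·cosβ = 18·3.5764 + 7·2.7068 + 2·49.7996 = 182.9217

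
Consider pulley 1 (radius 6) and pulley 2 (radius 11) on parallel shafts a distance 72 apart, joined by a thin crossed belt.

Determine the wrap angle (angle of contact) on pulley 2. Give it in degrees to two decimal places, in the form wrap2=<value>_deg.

crossed belt: β = asin((r1+r2)/C) = asin(17/72) = 13.6571°
wrap1 = wrap2 = π + 2β = 207.3143°

wrap2=207.31_deg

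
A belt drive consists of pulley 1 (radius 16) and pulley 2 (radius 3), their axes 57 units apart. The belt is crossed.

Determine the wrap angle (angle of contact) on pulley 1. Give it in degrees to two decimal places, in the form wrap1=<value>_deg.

crossed belt: β = asin((r1+r2)/C) = asin(19/57) = 19.4712°
wrap1 = wrap2 = π + 2β = 218.9424°

wrap1=218.94_deg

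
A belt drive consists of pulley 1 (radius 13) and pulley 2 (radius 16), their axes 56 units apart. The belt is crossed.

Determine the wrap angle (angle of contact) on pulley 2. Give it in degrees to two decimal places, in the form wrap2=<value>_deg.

crossed belt: β = asin((r1+r2)/C) = asin(29/56) = 31.1886°
wrap1 = wrap2 = π + 2β = 242.3772°

wrap2=242.38_deg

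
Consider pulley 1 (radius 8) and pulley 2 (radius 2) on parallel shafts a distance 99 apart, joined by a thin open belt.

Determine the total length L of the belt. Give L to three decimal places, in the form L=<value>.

open belt: β = asin((r2−r1)/C) = asin(-6/99) = -3.4746°
wrap1 = π − 2β = 186.9492°
wrap2 = π + 2β = 173.0508°
tangent length = C·cosβ = 98.8180
L = r1·wrap1 + r2·wrap2 + 2·C·cosβ = 8·3.2629 + 2·3.0203 + 2·98.8180 = 229.7797

L=229.780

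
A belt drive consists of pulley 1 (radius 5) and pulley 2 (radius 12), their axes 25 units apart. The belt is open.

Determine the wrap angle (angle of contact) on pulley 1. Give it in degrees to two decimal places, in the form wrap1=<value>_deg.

wrap1=147.48_deg

open belt: β = asin((r2−r1)/C) = asin(7/25) = 16.2602°
wrap1 = π − 2β = 147.4796°
wrap2 = π + 2β = 212.5204°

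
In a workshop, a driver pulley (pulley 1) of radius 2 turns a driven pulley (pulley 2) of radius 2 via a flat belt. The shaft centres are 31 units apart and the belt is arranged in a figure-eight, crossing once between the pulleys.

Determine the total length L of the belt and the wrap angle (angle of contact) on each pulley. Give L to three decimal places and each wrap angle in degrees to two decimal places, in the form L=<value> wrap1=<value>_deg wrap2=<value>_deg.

crossed belt: β = asin((r1+r2)/C) = asin(4/31) = 7.4137°
wrap1 = wrap2 = π + 2β = 194.8273°
tangent length = C·cosβ = 30.7409
L = (r1+r2)·wrap + 2·C·cosβ = 4·3.4004 + 2·30.7409 = 75.0832

L=75.083 wrap1=194.83_deg wrap2=194.83_deg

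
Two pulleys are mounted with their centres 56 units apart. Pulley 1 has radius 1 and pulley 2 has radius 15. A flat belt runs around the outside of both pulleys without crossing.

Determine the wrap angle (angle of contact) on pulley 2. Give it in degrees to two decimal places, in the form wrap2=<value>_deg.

open belt: β = asin((r2−r1)/C) = asin(14/56) = 14.4775°
wrap1 = π − 2β = 151.0450°
wrap2 = π + 2β = 208.9550°

wrap2=208.96_deg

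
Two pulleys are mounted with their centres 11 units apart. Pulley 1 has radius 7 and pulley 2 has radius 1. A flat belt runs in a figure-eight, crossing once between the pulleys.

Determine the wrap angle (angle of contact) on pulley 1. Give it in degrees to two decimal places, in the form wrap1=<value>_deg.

wrap1=273.32_deg

crossed belt: β = asin((r1+r2)/C) = asin(8/11) = 46.6582°
wrap1 = wrap2 = π + 2β = 273.3165°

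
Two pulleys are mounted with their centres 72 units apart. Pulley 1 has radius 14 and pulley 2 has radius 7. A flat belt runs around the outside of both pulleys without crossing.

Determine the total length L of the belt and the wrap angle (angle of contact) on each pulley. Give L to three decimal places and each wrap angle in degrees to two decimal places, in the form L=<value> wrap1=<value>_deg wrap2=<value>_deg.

L=210.655 wrap1=191.16_deg wrap2=168.84_deg

open belt: β = asin((r2−r1)/C) = asin(-7/72) = -5.5792°
wrap1 = π − 2β = 191.1585°
wrap2 = π + 2β = 168.8415°
tangent length = C·cosβ = 71.6589
L = r1·wrap1 + r2·wrap2 + 2·C·cosβ = 14·3.3363 + 7·2.9468 + 2·71.6589 = 210.6545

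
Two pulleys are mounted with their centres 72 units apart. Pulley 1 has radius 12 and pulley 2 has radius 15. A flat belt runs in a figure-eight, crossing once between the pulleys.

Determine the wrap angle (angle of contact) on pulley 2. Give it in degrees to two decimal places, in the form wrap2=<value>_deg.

crossed belt: β = asin((r1+r2)/C) = asin(27/72) = 22.0243°
wrap1 = wrap2 = π + 2β = 224.0486°

wrap2=224.05_deg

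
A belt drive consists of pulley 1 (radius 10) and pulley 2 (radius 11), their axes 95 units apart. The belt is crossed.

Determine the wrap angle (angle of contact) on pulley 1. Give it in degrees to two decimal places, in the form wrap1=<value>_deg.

wrap1=205.54_deg

crossed belt: β = asin((r1+r2)/C) = asin(21/95) = 12.7709°
wrap1 = wrap2 = π + 2β = 205.5417°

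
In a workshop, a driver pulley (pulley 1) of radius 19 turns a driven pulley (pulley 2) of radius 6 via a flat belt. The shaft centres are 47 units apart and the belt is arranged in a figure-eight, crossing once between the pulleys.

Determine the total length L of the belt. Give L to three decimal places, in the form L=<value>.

L=186.182

crossed belt: β = asin((r1+r2)/C) = asin(25/47) = 32.1349°
wrap1 = wrap2 = π + 2β = 244.2699°
tangent length = C·cosβ = 39.7995
L = (r1+r2)·wrap + 2·C·cosβ = 25·4.2633 + 2·39.7995 = 186.1818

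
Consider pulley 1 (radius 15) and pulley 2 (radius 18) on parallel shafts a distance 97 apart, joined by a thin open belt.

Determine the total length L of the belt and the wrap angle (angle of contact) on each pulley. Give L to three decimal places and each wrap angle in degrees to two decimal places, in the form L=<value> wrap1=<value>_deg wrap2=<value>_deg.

L=297.765 wrap1=176.46_deg wrap2=183.54_deg

open belt: β = asin((r2−r1)/C) = asin(3/97) = 1.7723°
wrap1 = π − 2β = 176.4554°
wrap2 = π + 2β = 183.5446°
tangent length = C·cosβ = 96.9536
L = r1·wrap1 + r2·wrap2 + 2·C·cosβ = 15·3.0797 + 18·3.2035 + 2·96.9536 = 297.7653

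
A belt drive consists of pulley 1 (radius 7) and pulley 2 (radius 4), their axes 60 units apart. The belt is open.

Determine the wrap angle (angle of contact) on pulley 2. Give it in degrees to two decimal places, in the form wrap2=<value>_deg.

open belt: β = asin((r2−r1)/C) = asin(-3/60) = -2.8660°
wrap1 = π − 2β = 185.7320°
wrap2 = π + 2β = 174.2680°

wrap2=174.27_deg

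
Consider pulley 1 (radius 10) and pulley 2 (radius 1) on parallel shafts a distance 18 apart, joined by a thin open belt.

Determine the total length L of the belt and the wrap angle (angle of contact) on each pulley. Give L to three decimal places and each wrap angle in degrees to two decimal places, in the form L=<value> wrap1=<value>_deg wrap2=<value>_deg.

L=75.159 wrap1=240.00_deg wrap2=120.00_deg

open belt: β = asin((r2−r1)/C) = asin(-9/18) = -30.0000°
wrap1 = π − 2β = 240.0000°
wrap2 = π + 2β = 120.0000°
tangent length = C·cosβ = 15.5885
L = r1·wrap1 + r2·wrap2 + 2·C·cosβ = 10·4.1888 + 1·2.0944 + 2·15.5885 = 75.1592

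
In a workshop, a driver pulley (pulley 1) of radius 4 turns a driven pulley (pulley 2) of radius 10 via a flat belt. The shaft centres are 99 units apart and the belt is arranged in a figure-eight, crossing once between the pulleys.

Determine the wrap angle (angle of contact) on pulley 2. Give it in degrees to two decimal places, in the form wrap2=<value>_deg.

wrap2=196.26_deg

crossed belt: β = asin((r1+r2)/C) = asin(14/99) = 8.1297°
wrap1 = wrap2 = π + 2β = 196.2594°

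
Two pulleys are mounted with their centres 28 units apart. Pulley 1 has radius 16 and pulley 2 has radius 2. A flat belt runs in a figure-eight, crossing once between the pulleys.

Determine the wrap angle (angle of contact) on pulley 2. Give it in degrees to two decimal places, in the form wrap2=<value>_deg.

wrap2=260.01_deg

crossed belt: β = asin((r1+r2)/C) = asin(18/28) = 40.0052°
wrap1 = wrap2 = π + 2β = 260.0104°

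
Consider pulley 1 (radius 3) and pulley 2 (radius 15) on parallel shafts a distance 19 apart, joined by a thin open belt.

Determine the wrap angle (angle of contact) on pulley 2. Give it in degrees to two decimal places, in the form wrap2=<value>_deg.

wrap2=258.33_deg

open belt: β = asin((r2−r1)/C) = asin(12/19) = 39.1667°
wrap1 = π − 2β = 101.6666°
wrap2 = π + 2β = 258.3334°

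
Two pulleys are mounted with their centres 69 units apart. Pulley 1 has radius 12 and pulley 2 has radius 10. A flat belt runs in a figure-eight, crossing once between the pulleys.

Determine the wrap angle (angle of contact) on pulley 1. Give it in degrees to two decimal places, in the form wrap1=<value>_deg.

wrap1=217.19_deg

crossed belt: β = asin((r1+r2)/C) = asin(22/69) = 18.5928°
wrap1 = wrap2 = π + 2β = 217.1856°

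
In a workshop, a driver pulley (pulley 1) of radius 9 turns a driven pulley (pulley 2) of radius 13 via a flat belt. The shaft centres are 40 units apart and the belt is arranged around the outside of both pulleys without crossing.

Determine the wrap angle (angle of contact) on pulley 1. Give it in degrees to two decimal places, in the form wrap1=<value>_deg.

wrap1=168.52_deg

open belt: β = asin((r2−r1)/C) = asin(4/40) = 5.7392°
wrap1 = π − 2β = 168.5217°
wrap2 = π + 2β = 191.4783°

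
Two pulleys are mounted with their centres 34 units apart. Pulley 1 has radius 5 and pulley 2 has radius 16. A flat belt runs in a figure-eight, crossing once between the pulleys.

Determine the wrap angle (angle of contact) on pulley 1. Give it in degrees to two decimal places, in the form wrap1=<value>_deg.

wrap1=256.29_deg

crossed belt: β = asin((r1+r2)/C) = asin(21/34) = 38.1445°
wrap1 = wrap2 = π + 2β = 256.2890°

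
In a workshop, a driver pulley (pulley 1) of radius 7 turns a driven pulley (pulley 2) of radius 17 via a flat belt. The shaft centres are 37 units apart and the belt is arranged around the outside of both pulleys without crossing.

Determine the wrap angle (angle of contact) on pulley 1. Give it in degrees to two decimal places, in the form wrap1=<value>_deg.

open belt: β = asin((r2−r1)/C) = asin(10/37) = 15.6804°
wrap1 = π − 2β = 148.6393°
wrap2 = π + 2β = 211.3607°

wrap1=148.64_deg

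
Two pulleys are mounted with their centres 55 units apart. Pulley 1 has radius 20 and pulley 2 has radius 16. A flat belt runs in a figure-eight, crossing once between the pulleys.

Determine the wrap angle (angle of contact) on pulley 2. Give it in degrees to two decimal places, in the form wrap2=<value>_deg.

wrap2=261.77_deg

crossed belt: β = asin((r1+r2)/C) = asin(36/55) = 40.8852°
wrap1 = wrap2 = π + 2β = 261.7704°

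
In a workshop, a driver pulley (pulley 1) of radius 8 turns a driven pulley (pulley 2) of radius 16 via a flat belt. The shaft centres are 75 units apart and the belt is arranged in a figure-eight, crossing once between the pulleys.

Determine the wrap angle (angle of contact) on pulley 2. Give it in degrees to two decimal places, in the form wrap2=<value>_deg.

wrap2=217.33_deg

crossed belt: β = asin((r1+r2)/C) = asin(24/75) = 18.6629°
wrap1 = wrap2 = π + 2β = 217.3258°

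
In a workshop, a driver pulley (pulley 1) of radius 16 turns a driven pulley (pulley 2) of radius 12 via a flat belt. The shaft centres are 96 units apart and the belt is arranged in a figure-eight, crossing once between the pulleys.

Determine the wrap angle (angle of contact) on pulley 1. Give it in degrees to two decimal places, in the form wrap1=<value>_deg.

wrap1=213.92_deg

crossed belt: β = asin((r1+r2)/C) = asin(28/96) = 16.9578°
wrap1 = wrap2 = π + 2β = 213.9155°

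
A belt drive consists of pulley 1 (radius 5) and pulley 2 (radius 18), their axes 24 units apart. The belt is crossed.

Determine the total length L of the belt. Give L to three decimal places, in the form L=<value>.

L=144.899

crossed belt: β = asin((r1+r2)/C) = asin(23/24) = 73.4022°
wrap1 = wrap2 = π + 2β = 326.8043°
tangent length = C·cosβ = 6.8557
L = (r1+r2)·wrap + 2·C·cosβ = 23·5.7038 + 2·6.8557 = 144.8990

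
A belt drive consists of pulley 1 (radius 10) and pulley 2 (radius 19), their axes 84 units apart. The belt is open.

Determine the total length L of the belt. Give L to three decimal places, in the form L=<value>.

L=260.071

open belt: β = asin((r2−r1)/C) = asin(9/84) = 6.1506°
wrap1 = π − 2β = 167.6987°
wrap2 = π + 2β = 192.3013°
tangent length = C·cosβ = 83.5165
L = r1·wrap1 + r2·wrap2 + 2·C·cosβ = 10·2.9269 + 19·3.3563 + 2·83.5165 = 260.0714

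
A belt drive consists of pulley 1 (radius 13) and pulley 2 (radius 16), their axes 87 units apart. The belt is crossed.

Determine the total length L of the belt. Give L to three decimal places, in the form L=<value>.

crossed belt: β = asin((r1+r2)/C) = asin(29/87) = 19.4712°
wrap1 = wrap2 = π + 2β = 218.9424°
tangent length = C·cosβ = 82.0244
L = (r1+r2)·wrap + 2·C·cosβ = 29·3.8213 + 2·82.0244 = 274.8655

L=274.866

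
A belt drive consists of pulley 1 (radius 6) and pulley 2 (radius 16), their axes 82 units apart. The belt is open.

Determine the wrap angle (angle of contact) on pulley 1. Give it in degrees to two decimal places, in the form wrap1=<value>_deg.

open belt: β = asin((r2−r1)/C) = asin(10/82) = 7.0047°
wrap1 = π − 2β = 165.9905°
wrap2 = π + 2β = 194.0095°

wrap1=165.99_deg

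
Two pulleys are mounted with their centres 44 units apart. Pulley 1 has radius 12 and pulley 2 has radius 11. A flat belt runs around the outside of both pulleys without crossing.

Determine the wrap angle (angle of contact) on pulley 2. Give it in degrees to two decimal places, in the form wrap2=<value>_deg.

wrap2=177.40_deg

open belt: β = asin((r2−r1)/C) = asin(-1/44) = -1.3023°
wrap1 = π − 2β = 182.6046°
wrap2 = π + 2β = 177.3954°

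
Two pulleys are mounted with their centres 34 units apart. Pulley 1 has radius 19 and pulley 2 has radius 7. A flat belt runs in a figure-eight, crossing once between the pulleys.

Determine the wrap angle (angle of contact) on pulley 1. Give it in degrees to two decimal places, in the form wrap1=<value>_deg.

wrap1=279.76_deg

crossed belt: β = asin((r1+r2)/C) = asin(26/34) = 49.8808°
wrap1 = wrap2 = π + 2β = 279.7617°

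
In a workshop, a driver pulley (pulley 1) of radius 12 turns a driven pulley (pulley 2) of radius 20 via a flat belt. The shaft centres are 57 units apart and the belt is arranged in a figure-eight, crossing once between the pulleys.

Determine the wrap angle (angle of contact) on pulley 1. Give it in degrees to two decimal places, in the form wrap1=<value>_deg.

crossed belt: β = asin((r1+r2)/C) = asin(32/57) = 34.1529°
wrap1 = wrap2 = π + 2β = 248.3058°

wrap1=248.31_deg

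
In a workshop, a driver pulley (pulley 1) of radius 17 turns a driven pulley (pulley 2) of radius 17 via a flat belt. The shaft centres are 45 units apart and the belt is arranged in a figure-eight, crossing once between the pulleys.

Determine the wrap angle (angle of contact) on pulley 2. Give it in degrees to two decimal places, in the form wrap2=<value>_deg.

crossed belt: β = asin((r1+r2)/C) = asin(34/45) = 49.0739°
wrap1 = wrap2 = π + 2β = 278.1479°

wrap2=278.15_deg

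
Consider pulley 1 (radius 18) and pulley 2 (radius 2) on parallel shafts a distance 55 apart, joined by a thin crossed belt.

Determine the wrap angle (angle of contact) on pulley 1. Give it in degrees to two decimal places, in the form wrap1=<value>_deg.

crossed belt: β = asin((r1+r2)/C) = asin(20/55) = 21.3237°
wrap1 = wrap2 = π + 2β = 222.6474°

wrap1=222.65_deg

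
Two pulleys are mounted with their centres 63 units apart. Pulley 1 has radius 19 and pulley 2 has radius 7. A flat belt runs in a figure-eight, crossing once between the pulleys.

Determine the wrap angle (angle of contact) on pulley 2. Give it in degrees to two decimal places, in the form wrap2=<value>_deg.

crossed belt: β = asin((r1+r2)/C) = asin(26/63) = 24.3745°
wrap1 = wrap2 = π + 2β = 228.7489°

wrap2=228.75_deg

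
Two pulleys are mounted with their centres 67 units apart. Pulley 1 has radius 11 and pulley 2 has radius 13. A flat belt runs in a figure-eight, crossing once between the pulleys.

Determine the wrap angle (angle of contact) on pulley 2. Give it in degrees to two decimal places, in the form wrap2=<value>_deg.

wrap2=221.98_deg

crossed belt: β = asin((r1+r2)/C) = asin(24/67) = 20.9902°
wrap1 = wrap2 = π + 2β = 221.9805°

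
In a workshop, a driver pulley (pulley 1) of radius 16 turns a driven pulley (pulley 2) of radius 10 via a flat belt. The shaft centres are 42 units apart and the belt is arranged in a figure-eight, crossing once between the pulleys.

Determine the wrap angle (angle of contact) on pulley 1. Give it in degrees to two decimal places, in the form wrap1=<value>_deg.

wrap1=256.49_deg

crossed belt: β = asin((r1+r2)/C) = asin(26/42) = 38.2466°
wrap1 = wrap2 = π + 2β = 256.4932°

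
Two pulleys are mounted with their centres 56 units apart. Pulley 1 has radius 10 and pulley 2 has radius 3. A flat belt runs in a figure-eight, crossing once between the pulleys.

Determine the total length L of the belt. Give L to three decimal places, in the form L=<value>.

L=155.872

crossed belt: β = asin((r1+r2)/C) = asin(13/56) = 13.4233°
wrap1 = wrap2 = π + 2β = 206.8465°
tangent length = C·cosβ = 54.4702
L = (r1+r2)·wrap + 2·C·cosβ = 13·3.6102 + 2·54.4702 = 155.8723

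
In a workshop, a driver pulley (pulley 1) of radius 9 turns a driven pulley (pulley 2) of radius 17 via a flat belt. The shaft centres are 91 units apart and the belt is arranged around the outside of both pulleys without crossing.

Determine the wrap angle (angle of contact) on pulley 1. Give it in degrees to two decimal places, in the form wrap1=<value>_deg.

wrap1=169.91_deg

open belt: β = asin((r2−r1)/C) = asin(8/91) = 5.0435°
wrap1 = π − 2β = 169.9130°
wrap2 = π + 2β = 190.0870°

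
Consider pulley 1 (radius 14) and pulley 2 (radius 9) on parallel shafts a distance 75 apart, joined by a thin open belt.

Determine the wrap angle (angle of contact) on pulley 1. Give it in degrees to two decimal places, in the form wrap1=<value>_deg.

wrap1=187.65_deg

open belt: β = asin((r2−r1)/C) = asin(-5/75) = -3.8226°
wrap1 = π − 2β = 187.6451°
wrap2 = π + 2β = 172.3549°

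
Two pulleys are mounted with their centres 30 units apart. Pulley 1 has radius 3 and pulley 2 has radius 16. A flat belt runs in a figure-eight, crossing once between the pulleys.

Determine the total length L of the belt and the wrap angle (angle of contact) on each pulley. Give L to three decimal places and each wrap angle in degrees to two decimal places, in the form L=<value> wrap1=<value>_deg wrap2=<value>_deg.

L=132.185 wrap1=258.59_deg wrap2=258.59_deg

crossed belt: β = asin((r1+r2)/C) = asin(19/30) = 39.2965°
wrap1 = wrap2 = π + 2β = 258.5930°
tangent length = C·cosβ = 23.2164
L = (r1+r2)·wrap + 2·C·cosβ = 19·4.5133 + 2·23.2164 = 132.1854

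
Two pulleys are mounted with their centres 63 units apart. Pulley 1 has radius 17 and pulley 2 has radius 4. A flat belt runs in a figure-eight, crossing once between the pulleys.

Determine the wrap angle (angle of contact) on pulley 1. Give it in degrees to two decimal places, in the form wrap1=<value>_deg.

crossed belt: β = asin((r1+r2)/C) = asin(21/63) = 19.4712°
wrap1 = wrap2 = π + 2β = 218.9424°

wrap1=218.94_deg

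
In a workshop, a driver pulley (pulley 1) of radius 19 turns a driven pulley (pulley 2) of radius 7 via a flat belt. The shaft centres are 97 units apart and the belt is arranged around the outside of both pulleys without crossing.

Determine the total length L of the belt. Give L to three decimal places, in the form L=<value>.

open belt: β = asin((r2−r1)/C) = asin(-12/97) = -7.1063°
wrap1 = π − 2β = 194.2127°
wrap2 = π + 2β = 165.7873°
tangent length = C·cosβ = 96.2549
L = r1·wrap1 + r2·wrap2 + 2·C·cosβ = 19·3.3897 + 7·2.8935 + 2·96.2549 = 277.1678

L=277.168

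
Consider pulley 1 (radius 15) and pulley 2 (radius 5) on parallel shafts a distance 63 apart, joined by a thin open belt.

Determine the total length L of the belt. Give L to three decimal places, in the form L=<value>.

L=190.423

open belt: β = asin((r2−r1)/C) = asin(-10/63) = -9.1332°
wrap1 = π − 2β = 198.2664°
wrap2 = π + 2β = 161.7336°
tangent length = C·cosβ = 62.2013
L = r1·wrap1 + r2·wrap2 + 2·C·cosβ = 15·3.4604 + 5·2.8228 + 2·62.2013 = 190.4225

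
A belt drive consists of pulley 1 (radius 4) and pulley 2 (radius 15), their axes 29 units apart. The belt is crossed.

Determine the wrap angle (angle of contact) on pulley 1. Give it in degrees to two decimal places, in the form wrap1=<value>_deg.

wrap1=261.87_deg

crossed belt: β = asin((r1+r2)/C) = asin(19/29) = 40.9327°
wrap1 = wrap2 = π + 2β = 261.8654°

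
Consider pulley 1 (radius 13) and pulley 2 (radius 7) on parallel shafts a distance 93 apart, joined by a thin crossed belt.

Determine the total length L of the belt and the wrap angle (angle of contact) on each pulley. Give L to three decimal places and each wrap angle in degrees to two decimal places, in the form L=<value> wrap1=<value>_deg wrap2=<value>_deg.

crossed belt: β = asin((r1+r2)/C) = asin(20/93) = 12.4187°
wrap1 = wrap2 = π + 2β = 204.8374°
tangent length = C·cosβ = 90.8240
L = (r1+r2)·wrap + 2·C·cosβ = 20·3.5751 + 2·90.8240 = 253.1497

L=253.150 wrap1=204.84_deg wrap2=204.84_deg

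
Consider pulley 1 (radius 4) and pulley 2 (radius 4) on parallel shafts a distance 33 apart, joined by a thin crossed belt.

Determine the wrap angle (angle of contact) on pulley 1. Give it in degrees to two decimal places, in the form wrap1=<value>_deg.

crossed belt: β = asin((r1+r2)/C) = asin(8/33) = 14.0297°
wrap1 = wrap2 = π + 2β = 208.0593°

wrap1=208.06_deg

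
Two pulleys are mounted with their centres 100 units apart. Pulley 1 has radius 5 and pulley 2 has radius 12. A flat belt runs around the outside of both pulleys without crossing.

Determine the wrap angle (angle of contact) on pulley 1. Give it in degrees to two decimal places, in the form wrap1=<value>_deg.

wrap1=171.97_deg

open belt: β = asin((r2−r1)/C) = asin(7/100) = 4.0140°
wrap1 = π − 2β = 171.9720°
wrap2 = π + 2β = 188.0280°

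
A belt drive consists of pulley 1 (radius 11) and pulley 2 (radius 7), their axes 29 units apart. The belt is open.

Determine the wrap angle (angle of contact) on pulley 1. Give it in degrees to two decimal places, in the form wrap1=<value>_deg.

wrap1=195.86_deg

open belt: β = asin((r2−r1)/C) = asin(-4/29) = -7.9281°
wrap1 = π − 2β = 195.8563°
wrap2 = π + 2β = 164.1437°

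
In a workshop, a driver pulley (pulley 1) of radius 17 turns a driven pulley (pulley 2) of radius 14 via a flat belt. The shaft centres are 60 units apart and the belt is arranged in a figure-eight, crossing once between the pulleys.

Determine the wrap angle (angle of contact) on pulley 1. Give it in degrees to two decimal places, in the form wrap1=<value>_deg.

crossed belt: β = asin((r1+r2)/C) = asin(31/60) = 31.1089°
wrap1 = wrap2 = π + 2β = 242.2178°

wrap1=242.22_deg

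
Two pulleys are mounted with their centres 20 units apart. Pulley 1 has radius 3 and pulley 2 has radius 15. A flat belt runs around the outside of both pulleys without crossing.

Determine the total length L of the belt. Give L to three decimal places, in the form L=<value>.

L=103.993

open belt: β = asin((r2−r1)/C) = asin(12/20) = 36.8699°
wrap1 = π − 2β = 106.2602°
wrap2 = π + 2β = 253.7398°
tangent length = C·cosβ = 16.0000
L = r1·wrap1 + r2·wrap2 + 2·C·cosβ = 3·1.8546 + 15·4.4286 + 2·16.0000 = 103.9927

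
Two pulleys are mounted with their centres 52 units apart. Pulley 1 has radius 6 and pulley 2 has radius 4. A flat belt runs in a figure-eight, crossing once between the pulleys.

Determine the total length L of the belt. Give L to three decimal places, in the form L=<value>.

L=137.345

crossed belt: β = asin((r1+r2)/C) = asin(10/52) = 11.0875°
wrap1 = wrap2 = π + 2β = 202.1750°
tangent length = C·cosβ = 51.0294
L = (r1+r2)·wrap + 2·C·cosβ = 10·3.5286 + 2·51.0294 = 137.3450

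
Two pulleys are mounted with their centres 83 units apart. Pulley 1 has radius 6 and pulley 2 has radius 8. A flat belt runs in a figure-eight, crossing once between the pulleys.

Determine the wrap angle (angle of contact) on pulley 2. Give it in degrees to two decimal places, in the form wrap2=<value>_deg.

wrap2=199.42_deg

crossed belt: β = asin((r1+r2)/C) = asin(14/83) = 9.7108°
wrap1 = wrap2 = π + 2β = 199.4215°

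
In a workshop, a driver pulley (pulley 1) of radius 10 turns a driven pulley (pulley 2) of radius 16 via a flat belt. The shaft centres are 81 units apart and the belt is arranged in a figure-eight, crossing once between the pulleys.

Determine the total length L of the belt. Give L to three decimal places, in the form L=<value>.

crossed belt: β = asin((r1+r2)/C) = asin(26/81) = 18.7227°
wrap1 = wrap2 = π + 2β = 217.4453°
tangent length = C·cosβ = 76.7138
L = (r1+r2)·wrap + 2·C·cosβ = 26·3.7951 + 2·76.7138 = 252.1011

L=252.101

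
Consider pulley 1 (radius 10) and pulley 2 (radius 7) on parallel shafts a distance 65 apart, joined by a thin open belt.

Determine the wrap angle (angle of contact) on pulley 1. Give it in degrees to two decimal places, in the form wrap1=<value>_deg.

open belt: β = asin((r2−r1)/C) = asin(-3/65) = -2.6454°
wrap1 = π − 2β = 185.2907°
wrap2 = π + 2β = 174.7093°

wrap1=185.29_deg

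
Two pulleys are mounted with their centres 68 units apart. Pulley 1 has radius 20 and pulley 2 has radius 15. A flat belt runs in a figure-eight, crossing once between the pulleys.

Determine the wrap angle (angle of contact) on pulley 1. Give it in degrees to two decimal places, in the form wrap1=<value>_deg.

wrap1=241.96_deg

crossed belt: β = asin((r1+r2)/C) = asin(35/68) = 30.9778°
wrap1 = wrap2 = π + 2β = 241.9556°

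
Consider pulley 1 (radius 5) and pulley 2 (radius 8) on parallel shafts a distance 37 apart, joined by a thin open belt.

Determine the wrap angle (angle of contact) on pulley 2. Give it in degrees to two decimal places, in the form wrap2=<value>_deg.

open belt: β = asin((r2−r1)/C) = asin(3/37) = 4.6507°
wrap1 = π − 2β = 170.6986°
wrap2 = π + 2β = 189.3014°

wrap2=189.30_deg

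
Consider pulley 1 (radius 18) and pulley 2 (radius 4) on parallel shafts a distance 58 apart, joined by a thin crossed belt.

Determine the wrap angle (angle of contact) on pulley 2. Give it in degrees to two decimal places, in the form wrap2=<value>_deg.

crossed belt: β = asin((r1+r2)/C) = asin(22/58) = 22.2910°
wrap1 = wrap2 = π + 2β = 224.5819°

wrap2=224.58_deg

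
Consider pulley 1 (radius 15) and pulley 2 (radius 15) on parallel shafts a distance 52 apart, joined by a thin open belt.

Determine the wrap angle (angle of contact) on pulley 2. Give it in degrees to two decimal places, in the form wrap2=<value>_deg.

open belt: β = asin((r2−r1)/C) = asin(0/52) = 0.0000°
wrap1 = π − 2β = 180.0000°
wrap2 = π + 2β = 180.0000°

wrap2=180.00_deg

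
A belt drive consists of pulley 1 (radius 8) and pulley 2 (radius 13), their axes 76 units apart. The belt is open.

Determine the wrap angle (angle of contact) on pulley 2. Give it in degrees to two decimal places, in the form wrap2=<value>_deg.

open belt: β = asin((r2−r1)/C) = asin(5/76) = 3.7722°
wrap1 = π − 2β = 172.4556°
wrap2 = π + 2β = 187.5444°

wrap2=187.54_deg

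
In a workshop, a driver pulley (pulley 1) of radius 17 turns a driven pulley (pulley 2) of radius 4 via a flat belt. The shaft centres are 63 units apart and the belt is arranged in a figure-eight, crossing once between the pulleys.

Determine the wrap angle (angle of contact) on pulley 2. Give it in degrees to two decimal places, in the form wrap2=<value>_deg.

crossed belt: β = asin((r1+r2)/C) = asin(21/63) = 19.4712°
wrap1 = wrap2 = π + 2β = 218.9424°

wrap2=218.94_deg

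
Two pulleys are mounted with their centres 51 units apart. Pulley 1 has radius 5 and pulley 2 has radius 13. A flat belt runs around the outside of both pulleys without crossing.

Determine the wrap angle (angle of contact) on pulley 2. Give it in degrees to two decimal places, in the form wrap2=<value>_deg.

open belt: β = asin((r2−r1)/C) = asin(8/51) = 9.0248°
wrap1 = π − 2β = 161.9503°
wrap2 = π + 2β = 198.0497°

wrap2=198.05_deg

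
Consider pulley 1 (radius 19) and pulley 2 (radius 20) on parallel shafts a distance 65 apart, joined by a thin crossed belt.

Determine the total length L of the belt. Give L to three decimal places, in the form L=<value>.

L=276.715

crossed belt: β = asin((r1+r2)/C) = asin(39/65) = 36.8699°
wrap1 = wrap2 = π + 2β = 253.7398°
tangent length = C·cosβ = 52.0000
L = (r1+r2)·wrap + 2·C·cosβ = 39·4.4286 + 2·52.0000 = 276.7152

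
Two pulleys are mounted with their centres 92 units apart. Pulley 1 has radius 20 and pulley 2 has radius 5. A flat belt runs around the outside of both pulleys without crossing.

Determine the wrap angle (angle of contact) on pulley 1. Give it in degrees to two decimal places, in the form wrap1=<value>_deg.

wrap1=198.77_deg

open belt: β = asin((r2−r1)/C) = asin(-15/92) = -9.3836°
wrap1 = π − 2β = 198.7672°
wrap2 = π + 2β = 161.2328°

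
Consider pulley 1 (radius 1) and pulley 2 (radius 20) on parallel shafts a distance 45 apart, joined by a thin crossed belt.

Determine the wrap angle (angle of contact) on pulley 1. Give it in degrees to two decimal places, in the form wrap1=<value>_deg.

wrap1=235.64_deg

crossed belt: β = asin((r1+r2)/C) = asin(21/45) = 27.8181°
wrap1 = wrap2 = π + 2β = 235.6363°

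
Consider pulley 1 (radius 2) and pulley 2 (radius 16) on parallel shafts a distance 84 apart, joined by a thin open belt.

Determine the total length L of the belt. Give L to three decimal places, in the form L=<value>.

L=226.887

open belt: β = asin((r2−r1)/C) = asin(14/84) = 9.5941°
wrap1 = π − 2β = 160.8119°
wrap2 = π + 2β = 199.1881°
tangent length = C·cosβ = 82.8251
L = r1·wrap1 + r2·wrap2 + 2·C·cosβ = 2·2.8067 + 16·3.4765 + 2·82.8251 = 226.8874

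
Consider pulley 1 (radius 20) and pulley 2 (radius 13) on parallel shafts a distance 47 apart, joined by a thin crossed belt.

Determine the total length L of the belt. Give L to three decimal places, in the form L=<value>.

crossed belt: β = asin((r1+r2)/C) = asin(33/47) = 44.5980°
wrap1 = wrap2 = π + 2β = 269.1959°
tangent length = C·cosβ = 33.4664
L = (r1+r2)·wrap + 2·C·cosβ = 33·4.6984 + 2·33.4664 = 221.9785

L=221.979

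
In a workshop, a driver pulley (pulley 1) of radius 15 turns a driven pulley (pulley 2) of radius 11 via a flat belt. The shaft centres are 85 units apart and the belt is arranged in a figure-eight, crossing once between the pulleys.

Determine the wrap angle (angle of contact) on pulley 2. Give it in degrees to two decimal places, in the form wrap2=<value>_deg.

wrap2=215.62_deg

crossed belt: β = asin((r1+r2)/C) = asin(26/85) = 17.8113°
wrap1 = wrap2 = π + 2β = 215.6225°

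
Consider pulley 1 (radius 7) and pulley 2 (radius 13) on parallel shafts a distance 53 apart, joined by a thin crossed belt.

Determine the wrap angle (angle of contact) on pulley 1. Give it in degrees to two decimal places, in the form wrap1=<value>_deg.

crossed belt: β = asin((r1+r2)/C) = asin(20/53) = 22.1702°
wrap1 = wrap2 = π + 2β = 224.3403°

wrap1=224.34_deg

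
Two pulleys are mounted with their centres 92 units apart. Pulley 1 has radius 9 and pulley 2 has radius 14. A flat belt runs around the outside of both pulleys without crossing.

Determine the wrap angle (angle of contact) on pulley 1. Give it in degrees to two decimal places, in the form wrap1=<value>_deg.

wrap1=173.77_deg

open belt: β = asin((r2−r1)/C) = asin(5/92) = 3.1154°
wrap1 = π − 2β = 173.7691°
wrap2 = π + 2β = 186.2309°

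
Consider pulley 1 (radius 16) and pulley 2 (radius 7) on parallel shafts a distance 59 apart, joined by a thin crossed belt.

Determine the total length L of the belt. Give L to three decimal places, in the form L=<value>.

L=199.342

crossed belt: β = asin((r1+r2)/C) = asin(23/59) = 22.9440°
wrap1 = wrap2 = π + 2β = 225.8879°
tangent length = C·cosβ = 54.3323
L = (r1+r2)·wrap + 2·C·cosβ = 23·3.9425 + 2·54.3323 = 199.3418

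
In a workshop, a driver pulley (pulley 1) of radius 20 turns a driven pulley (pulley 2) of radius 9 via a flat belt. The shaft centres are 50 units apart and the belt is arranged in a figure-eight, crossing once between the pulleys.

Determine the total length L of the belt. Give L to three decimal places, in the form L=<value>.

crossed belt: β = asin((r1+r2)/C) = asin(29/50) = 35.4505°
wrap1 = wrap2 = π + 2β = 250.9011°
tangent length = C·cosβ = 40.7308
L = (r1+r2)·wrap + 2·C·cosβ = 29·4.3791 + 2·40.7308 = 208.4541

L=208.454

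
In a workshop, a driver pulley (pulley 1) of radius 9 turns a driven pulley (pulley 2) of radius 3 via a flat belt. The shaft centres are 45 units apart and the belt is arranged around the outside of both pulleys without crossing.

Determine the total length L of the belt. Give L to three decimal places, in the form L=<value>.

open belt: β = asin((r2−r1)/C) = asin(-6/45) = -7.6623°
wrap1 = π − 2β = 195.3245°
wrap2 = π + 2β = 164.6755°
tangent length = C·cosβ = 44.5982
L = r1·wrap1 + r2·wrap2 + 2·C·cosβ = 9·3.4091 + 3·2.8741 + 2·44.5982 = 128.5003

L=128.500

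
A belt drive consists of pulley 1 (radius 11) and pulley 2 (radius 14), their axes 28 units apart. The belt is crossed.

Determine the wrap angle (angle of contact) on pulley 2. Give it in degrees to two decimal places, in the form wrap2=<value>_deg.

wrap2=306.47_deg

crossed belt: β = asin((r1+r2)/C) = asin(25/28) = 63.2345°
wrap1 = wrap2 = π + 2β = 306.4690°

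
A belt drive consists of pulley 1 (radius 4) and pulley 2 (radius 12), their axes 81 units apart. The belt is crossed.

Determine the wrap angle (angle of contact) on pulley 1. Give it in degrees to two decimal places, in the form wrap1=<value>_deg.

wrap1=202.79_deg

crossed belt: β = asin((r1+r2)/C) = asin(16/81) = 11.3926°
wrap1 = wrap2 = π + 2β = 202.7852°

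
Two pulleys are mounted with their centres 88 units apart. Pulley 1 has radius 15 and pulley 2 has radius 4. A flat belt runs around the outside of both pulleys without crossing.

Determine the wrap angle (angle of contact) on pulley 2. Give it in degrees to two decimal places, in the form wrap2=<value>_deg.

open belt: β = asin((r2−r1)/C) = asin(-11/88) = -7.1808°
wrap1 = π − 2β = 194.3615°
wrap2 = π + 2β = 165.6385°

wrap2=165.64_deg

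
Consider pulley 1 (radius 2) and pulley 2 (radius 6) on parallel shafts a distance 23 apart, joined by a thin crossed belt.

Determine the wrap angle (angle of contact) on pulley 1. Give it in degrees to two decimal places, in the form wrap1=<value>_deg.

crossed belt: β = asin((r1+r2)/C) = asin(8/23) = 20.3544°
wrap1 = wrap2 = π + 2β = 220.7088°

wrap1=220.71_deg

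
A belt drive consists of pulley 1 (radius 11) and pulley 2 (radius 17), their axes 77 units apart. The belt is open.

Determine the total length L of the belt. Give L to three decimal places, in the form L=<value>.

open belt: β = asin((r2−r1)/C) = asin(6/77) = 4.4691°
wrap1 = π − 2β = 171.0617°
wrap2 = π + 2β = 188.9383°
tangent length = C·cosβ = 76.7659
L = r1·wrap1 + r2·wrap2 + 2·C·cosβ = 11·2.9856 + 17·3.2976 + 2·76.7659 = 242.4324

L=242.432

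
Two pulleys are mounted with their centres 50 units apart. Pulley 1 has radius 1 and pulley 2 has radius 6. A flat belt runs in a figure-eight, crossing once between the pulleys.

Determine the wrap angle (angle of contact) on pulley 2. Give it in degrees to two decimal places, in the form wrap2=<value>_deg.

wrap2=196.10_deg

crossed belt: β = asin((r1+r2)/C) = asin(7/50) = 8.0478°
wrap1 = wrap2 = π + 2β = 196.0957°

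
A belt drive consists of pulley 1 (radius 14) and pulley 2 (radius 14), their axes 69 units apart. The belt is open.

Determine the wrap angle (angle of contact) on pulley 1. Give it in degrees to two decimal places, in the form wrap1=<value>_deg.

wrap1=180.00_deg

open belt: β = asin((r2−r1)/C) = asin(0/69) = 0.0000°
wrap1 = π − 2β = 180.0000°
wrap2 = π + 2β = 180.0000°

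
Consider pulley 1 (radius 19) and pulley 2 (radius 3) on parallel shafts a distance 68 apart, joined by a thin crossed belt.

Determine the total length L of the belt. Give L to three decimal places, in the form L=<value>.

L=212.297

crossed belt: β = asin((r1+r2)/C) = asin(22/68) = 18.8765°
wrap1 = wrap2 = π + 2β = 217.7530°
tangent length = C·cosβ = 64.3428
L = (r1+r2)·wrap + 2·C·cosβ = 22·3.8005 + 2·64.3428 = 212.2968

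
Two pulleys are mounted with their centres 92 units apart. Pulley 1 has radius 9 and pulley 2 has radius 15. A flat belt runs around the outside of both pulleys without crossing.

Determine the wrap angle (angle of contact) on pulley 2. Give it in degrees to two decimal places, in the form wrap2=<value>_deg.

open belt: β = asin((r2−r1)/C) = asin(6/92) = 3.7393°
wrap1 = π − 2β = 172.5213°
wrap2 = π + 2β = 187.4787°

wrap2=187.48_deg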